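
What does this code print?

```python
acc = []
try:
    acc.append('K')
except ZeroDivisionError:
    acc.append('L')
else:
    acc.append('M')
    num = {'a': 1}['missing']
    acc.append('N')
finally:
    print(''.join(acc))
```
KM

Try succeeds, else appends 'M', KeyError in else is uncaught, finally prints before exception propagates ('N' never appended)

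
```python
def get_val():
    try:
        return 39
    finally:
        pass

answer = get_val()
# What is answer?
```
39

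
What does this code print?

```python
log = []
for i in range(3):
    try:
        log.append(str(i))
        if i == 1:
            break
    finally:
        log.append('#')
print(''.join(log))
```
0#1#

finally runs even when breaking out of loop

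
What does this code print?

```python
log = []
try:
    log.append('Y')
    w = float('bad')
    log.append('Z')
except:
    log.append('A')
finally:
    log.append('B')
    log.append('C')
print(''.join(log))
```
YABC

Code before exception runs, then except, then all of finally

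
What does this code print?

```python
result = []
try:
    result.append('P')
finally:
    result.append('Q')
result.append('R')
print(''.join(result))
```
PQR

try/finally without except, no exception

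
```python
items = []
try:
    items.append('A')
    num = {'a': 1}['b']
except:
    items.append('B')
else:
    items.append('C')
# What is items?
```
['A', 'B']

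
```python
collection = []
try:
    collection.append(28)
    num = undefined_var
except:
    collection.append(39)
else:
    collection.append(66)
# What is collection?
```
[28, 39]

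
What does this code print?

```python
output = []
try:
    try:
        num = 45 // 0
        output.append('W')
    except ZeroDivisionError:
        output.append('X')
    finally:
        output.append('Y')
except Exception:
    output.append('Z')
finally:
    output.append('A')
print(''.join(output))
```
XYA

Both finally blocks run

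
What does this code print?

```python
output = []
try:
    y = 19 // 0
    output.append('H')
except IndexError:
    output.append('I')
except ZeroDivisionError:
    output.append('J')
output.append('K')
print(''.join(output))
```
JK

ZeroDivisionError is caught by its specific handler, not IndexError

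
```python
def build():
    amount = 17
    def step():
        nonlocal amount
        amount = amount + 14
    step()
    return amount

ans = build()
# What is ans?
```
31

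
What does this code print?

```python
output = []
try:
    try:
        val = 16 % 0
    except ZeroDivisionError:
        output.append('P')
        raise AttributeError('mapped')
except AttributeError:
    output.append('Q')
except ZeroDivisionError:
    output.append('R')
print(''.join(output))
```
PQ

New AttributeError raised, caught by outer AttributeError handler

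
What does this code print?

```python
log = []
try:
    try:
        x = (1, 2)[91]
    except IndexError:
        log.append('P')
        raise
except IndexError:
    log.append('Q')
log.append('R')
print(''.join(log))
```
PQR

raise without argument re-raises current exception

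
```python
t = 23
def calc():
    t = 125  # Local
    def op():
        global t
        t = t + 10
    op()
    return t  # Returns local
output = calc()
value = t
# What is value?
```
33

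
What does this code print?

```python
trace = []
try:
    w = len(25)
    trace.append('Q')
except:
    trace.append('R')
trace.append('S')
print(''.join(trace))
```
RS

Exception raised in try, caught by bare except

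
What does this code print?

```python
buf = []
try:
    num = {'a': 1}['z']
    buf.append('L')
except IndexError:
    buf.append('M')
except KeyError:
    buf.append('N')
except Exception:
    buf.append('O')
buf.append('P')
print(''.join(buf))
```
NP

KeyError matches before generic Exception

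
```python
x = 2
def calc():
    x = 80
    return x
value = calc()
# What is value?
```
80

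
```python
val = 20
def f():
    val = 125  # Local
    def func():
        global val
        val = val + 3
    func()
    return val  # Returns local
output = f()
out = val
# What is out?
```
23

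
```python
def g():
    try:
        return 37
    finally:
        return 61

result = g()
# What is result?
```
61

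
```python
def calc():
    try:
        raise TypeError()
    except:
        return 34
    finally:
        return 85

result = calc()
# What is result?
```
85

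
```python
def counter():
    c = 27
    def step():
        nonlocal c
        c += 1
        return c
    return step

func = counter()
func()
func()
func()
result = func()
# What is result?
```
31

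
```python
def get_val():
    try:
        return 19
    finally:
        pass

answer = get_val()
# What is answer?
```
19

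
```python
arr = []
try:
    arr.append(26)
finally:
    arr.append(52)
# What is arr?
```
[26, 52]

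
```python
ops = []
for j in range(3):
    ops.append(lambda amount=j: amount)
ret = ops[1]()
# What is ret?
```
1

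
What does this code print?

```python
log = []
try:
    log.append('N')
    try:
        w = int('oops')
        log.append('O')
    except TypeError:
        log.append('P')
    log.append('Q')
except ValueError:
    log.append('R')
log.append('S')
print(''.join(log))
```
NRS

Inner handler doesn't match, propagates to outer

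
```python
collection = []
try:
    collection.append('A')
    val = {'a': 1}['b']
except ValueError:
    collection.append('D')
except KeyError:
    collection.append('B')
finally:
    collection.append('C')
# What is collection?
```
['A', 'B', 'C']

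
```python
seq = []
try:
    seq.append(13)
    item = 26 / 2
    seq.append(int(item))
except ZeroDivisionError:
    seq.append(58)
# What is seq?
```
[13, 13]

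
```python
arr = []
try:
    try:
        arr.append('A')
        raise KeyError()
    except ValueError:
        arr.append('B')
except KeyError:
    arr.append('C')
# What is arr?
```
['A', 'C']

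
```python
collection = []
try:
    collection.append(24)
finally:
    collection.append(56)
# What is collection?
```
[24, 56]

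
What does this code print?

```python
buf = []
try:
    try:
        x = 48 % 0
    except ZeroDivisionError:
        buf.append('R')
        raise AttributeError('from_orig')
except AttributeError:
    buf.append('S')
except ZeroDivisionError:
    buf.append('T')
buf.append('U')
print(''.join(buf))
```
RSU

AttributeError raised and caught, original ZeroDivisionError not re-raised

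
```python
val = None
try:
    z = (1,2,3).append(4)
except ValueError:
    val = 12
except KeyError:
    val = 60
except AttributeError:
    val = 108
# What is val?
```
108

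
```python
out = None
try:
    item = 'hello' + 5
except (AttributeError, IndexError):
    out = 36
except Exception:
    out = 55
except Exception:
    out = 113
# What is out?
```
55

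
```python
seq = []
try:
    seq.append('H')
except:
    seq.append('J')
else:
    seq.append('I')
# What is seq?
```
['H', 'I']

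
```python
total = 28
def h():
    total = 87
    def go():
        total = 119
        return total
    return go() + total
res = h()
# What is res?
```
206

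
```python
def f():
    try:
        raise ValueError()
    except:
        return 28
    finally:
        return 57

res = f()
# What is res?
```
57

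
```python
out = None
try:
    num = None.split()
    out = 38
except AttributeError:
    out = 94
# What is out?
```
94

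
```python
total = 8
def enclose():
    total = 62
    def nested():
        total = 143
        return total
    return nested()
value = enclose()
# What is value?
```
143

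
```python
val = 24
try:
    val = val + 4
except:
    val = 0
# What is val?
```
28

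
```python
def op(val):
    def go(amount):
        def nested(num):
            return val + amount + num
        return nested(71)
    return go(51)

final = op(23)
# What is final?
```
145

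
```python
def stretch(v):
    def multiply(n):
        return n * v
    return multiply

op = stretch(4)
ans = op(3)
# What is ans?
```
12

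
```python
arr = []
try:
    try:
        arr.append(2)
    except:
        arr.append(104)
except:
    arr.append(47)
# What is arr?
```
[2]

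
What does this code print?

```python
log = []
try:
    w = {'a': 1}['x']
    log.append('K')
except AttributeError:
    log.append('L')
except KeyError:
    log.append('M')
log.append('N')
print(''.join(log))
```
MN

KeyError is caught by its specific handler, not AttributeError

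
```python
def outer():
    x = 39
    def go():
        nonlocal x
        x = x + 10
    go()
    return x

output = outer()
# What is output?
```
49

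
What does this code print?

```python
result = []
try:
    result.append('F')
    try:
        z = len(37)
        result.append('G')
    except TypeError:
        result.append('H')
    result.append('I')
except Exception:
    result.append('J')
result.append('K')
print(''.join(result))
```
FHIK

Inner exception caught by inner handler, outer continues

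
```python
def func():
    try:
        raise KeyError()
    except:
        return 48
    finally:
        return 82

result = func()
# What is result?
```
82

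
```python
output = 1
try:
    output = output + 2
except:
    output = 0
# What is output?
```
3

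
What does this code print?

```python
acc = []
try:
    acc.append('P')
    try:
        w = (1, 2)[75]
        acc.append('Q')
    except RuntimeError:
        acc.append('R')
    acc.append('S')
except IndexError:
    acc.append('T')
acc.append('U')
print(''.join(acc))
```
PTU

Inner handler doesn't match, propagates to outer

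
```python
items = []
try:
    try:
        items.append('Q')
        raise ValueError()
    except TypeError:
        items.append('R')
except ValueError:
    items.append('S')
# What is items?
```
['Q', 'S']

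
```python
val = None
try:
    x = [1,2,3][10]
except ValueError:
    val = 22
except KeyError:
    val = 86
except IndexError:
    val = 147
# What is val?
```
147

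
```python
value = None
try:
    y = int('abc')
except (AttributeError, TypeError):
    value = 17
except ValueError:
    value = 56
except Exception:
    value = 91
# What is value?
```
56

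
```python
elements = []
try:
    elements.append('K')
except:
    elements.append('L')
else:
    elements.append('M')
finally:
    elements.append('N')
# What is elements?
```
['K', 'M', 'N']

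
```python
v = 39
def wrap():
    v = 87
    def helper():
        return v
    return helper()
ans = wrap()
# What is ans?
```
87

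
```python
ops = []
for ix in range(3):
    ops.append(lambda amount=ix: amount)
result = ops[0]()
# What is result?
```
0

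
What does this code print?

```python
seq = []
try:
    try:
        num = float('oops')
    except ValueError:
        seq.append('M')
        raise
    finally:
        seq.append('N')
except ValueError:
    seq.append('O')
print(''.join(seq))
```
MNO

finally runs before re-raised exception propagates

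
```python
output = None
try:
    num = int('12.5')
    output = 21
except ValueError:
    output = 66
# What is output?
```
66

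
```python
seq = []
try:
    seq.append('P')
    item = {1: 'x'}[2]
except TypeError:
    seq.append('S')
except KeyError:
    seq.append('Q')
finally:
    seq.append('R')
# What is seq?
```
['P', 'Q', 'R']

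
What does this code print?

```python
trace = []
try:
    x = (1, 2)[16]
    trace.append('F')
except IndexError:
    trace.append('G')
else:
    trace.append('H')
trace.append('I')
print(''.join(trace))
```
GI

else block skipped when exception is caught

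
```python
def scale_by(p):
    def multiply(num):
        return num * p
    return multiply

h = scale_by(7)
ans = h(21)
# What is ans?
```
147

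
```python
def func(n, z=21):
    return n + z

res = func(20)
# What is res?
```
41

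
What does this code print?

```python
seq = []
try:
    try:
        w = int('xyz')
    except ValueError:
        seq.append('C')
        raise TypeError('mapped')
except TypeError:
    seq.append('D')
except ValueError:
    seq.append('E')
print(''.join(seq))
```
CD

New TypeError raised, caught by outer TypeError handler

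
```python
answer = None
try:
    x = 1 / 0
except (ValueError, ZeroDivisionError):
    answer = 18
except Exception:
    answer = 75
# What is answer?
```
18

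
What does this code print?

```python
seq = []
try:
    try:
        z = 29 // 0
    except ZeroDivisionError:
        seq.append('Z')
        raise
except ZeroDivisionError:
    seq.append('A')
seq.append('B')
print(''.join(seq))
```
ZAB

raise without argument re-raises current exception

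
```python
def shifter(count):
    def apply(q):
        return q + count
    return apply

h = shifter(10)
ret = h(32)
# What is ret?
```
42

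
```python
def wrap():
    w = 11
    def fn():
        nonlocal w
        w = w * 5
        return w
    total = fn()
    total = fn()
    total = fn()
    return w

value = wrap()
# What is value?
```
1375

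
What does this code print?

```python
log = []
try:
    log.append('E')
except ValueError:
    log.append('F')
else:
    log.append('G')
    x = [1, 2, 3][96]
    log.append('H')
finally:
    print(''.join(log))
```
EG

Try succeeds, else appends 'G', IndexError in else is uncaught, finally prints before exception propagates ('H' never appended)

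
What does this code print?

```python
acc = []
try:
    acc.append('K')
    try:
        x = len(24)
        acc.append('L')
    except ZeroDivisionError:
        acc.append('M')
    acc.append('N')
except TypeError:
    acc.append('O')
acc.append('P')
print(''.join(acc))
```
KOP

Inner handler doesn't match, propagates to outer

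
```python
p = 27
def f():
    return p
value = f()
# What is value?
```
27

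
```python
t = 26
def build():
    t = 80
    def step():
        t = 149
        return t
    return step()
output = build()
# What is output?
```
149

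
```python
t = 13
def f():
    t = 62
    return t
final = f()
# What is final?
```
62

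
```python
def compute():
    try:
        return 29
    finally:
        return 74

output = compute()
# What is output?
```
74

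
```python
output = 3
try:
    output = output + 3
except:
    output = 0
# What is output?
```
6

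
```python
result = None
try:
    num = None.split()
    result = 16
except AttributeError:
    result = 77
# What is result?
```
77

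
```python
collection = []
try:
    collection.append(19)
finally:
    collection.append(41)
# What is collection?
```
[19, 41]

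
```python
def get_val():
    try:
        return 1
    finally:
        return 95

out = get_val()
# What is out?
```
95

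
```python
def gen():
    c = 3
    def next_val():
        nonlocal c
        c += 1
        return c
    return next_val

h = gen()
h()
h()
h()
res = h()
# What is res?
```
7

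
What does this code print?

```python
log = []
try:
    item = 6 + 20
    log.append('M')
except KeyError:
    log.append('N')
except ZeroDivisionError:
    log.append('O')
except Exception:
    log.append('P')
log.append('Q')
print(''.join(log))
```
MQ

No exception, try block completes normally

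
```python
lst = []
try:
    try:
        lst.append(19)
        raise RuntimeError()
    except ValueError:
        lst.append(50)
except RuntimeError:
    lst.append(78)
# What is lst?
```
[19, 78]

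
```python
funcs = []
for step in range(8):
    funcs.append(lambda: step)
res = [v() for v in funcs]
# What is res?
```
[7, 7, 7, 7, 7, 7, 7, 7]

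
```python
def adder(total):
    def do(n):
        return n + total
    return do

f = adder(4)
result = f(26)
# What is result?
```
30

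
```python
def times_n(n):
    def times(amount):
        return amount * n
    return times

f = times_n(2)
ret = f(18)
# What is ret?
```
36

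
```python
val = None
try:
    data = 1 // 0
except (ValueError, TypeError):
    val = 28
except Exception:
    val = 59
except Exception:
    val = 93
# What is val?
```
59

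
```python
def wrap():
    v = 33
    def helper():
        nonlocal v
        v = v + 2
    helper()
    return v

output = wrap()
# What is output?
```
35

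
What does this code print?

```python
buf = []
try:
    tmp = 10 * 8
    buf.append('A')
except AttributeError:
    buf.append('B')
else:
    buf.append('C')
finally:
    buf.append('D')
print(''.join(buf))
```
ACD

else runs before finally when no exception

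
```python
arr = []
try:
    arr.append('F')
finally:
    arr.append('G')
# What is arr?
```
['F', 'G']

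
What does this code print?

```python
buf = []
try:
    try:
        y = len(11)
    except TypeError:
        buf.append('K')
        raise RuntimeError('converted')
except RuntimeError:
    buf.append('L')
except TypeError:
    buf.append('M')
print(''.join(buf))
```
KL

New RuntimeError raised, caught by outer RuntimeError handler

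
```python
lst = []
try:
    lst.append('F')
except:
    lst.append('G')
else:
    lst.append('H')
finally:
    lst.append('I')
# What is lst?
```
['F', 'H', 'I']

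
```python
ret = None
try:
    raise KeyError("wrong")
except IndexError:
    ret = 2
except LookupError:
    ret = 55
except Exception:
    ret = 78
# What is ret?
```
55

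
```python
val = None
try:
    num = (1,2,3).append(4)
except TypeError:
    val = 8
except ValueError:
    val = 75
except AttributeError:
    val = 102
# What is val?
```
102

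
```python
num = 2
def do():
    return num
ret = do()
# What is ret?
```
2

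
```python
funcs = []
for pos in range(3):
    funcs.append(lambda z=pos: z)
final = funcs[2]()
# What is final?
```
2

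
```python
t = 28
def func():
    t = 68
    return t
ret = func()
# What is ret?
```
68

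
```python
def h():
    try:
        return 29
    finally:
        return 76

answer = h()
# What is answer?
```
76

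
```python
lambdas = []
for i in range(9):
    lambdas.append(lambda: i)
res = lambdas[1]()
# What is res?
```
8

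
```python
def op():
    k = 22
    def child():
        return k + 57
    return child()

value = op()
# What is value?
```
79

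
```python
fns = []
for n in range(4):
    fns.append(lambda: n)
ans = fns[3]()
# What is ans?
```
3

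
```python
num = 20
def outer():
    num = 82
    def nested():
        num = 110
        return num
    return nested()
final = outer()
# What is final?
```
110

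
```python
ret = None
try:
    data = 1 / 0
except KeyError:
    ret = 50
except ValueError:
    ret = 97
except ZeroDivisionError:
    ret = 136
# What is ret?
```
136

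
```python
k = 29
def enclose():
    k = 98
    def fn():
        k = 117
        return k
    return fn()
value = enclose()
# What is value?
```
117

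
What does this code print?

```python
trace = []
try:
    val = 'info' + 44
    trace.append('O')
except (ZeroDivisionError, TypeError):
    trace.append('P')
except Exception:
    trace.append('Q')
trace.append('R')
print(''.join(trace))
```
PR

TypeError matches tuple containing it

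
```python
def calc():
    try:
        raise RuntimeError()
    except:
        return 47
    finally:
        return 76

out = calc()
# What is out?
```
76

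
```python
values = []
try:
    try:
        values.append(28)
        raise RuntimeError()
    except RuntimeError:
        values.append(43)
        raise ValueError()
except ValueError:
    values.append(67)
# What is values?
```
[28, 43, 67]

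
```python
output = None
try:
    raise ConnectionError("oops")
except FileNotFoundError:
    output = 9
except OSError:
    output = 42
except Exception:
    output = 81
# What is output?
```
42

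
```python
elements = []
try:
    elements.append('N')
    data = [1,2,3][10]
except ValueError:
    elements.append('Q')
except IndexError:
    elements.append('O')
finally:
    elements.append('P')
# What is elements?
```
['N', 'O', 'P']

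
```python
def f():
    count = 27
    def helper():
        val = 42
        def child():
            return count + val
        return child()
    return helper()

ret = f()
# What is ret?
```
69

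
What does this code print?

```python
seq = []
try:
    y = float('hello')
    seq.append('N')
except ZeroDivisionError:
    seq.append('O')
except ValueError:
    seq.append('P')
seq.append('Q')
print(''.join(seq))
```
PQ

ValueError is caught by its specific handler, not ZeroDivisionError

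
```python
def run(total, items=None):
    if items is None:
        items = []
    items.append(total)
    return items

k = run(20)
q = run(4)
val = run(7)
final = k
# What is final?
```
[20]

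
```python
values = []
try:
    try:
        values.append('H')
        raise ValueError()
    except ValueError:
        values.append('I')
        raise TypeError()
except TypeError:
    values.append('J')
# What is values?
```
['H', 'I', 'J']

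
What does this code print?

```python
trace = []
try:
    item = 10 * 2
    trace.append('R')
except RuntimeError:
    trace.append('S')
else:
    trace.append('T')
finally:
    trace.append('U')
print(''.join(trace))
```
RTU

else runs before finally when no exception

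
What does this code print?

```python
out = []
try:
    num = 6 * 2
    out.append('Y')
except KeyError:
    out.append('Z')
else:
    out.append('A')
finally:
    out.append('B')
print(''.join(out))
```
YAB

else runs before finally when no exception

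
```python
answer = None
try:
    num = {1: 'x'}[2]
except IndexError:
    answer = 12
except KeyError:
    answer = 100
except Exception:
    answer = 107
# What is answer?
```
100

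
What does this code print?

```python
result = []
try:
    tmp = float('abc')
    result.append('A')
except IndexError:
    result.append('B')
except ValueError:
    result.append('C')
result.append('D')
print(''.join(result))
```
CD

ValueError is caught by its specific handler, not IndexError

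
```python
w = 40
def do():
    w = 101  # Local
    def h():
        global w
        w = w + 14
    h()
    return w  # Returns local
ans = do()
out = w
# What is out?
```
54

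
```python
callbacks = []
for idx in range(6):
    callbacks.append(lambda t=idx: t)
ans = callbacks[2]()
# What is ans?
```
2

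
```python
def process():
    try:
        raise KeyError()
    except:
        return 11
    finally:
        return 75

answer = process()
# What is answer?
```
75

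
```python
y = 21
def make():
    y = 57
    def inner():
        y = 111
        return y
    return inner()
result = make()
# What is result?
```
111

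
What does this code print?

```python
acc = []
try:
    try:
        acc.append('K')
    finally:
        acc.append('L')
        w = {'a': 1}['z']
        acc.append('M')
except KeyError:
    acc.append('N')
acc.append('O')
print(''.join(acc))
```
KLNO

Exception in inner finally caught by outer except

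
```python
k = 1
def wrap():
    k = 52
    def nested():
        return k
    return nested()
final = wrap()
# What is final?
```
52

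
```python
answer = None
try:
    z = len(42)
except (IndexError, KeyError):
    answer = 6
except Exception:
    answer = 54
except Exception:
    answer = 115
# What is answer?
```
54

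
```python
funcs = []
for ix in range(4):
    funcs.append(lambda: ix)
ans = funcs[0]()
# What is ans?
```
3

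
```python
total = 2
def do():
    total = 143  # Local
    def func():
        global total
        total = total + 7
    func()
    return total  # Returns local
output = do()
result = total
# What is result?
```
9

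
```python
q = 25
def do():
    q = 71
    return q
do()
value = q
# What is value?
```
25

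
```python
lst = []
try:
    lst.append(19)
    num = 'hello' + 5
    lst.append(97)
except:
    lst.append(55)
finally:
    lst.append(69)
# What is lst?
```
[19, 55, 69]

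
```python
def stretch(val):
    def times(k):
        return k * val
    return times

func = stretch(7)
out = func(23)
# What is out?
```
161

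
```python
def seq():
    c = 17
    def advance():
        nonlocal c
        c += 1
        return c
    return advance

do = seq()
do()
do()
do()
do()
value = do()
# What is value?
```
22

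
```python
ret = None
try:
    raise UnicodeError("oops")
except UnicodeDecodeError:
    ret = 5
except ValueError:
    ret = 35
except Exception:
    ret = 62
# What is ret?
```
35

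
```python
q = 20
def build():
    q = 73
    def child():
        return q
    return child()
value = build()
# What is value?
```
73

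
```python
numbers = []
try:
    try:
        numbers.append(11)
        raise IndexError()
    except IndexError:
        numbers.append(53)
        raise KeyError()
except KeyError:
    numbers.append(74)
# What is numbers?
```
[11, 53, 74]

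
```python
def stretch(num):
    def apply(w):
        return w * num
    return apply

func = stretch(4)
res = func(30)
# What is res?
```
120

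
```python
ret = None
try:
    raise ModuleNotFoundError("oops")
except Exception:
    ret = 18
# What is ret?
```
18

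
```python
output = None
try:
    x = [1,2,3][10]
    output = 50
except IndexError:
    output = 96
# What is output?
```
96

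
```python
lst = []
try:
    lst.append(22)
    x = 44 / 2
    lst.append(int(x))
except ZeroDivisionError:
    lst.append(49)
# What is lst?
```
[22, 22]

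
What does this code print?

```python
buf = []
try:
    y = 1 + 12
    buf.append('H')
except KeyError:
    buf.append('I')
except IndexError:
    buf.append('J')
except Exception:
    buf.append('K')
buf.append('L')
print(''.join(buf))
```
HL

No exception, try block completes normally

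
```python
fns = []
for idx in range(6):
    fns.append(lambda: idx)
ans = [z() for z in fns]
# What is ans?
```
[5, 5, 5, 5, 5, 5]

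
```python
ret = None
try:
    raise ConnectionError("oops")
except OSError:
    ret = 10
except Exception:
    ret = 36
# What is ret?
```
10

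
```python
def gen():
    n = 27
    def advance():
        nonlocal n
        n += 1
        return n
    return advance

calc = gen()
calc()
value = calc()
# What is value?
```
29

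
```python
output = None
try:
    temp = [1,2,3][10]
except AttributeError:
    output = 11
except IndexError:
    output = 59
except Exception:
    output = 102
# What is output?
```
59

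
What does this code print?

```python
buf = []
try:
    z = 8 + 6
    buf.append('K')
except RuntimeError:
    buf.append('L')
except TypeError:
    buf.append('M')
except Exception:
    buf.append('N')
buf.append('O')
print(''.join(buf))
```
KO

No exception, try block completes normally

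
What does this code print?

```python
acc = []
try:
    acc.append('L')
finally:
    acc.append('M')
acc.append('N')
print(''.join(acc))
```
LMN

try/finally without except, no exception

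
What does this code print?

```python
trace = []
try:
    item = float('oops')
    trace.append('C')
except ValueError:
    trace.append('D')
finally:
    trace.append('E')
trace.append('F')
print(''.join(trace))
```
DEF

finally always runs, even after exception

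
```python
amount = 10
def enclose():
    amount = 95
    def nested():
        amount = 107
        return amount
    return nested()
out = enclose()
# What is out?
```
107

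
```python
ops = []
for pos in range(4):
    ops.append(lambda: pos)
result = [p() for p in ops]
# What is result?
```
[3, 3, 3, 3]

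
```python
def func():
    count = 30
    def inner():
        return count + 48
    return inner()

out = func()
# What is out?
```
78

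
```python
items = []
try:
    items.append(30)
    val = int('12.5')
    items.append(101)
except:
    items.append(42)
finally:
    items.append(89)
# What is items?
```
[30, 42, 89]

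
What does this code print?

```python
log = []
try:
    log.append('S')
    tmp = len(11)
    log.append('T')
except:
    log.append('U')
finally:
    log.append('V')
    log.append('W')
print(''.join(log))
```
SUVW

Code before exception runs, then except, then all of finally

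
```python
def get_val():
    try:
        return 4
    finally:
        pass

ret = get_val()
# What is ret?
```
4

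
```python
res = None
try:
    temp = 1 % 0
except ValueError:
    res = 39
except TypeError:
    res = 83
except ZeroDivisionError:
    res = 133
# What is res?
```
133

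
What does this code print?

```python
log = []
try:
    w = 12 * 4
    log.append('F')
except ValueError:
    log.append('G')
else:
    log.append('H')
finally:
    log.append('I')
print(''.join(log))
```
FHI

else runs before finally when no exception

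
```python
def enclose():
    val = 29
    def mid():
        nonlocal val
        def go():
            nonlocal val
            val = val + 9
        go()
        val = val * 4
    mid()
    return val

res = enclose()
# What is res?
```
152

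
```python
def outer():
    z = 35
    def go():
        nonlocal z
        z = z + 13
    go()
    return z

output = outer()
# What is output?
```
48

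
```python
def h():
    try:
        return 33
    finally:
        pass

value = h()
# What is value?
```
33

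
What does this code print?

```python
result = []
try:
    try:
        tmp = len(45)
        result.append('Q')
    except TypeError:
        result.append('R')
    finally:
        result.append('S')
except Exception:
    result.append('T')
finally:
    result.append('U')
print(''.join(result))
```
RSU

Both finally blocks run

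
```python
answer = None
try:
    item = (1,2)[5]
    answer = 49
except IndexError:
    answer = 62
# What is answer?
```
62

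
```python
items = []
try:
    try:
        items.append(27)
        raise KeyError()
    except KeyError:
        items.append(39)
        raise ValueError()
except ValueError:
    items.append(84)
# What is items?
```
[27, 39, 84]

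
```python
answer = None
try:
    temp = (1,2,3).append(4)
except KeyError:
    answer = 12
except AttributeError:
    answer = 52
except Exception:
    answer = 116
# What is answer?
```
52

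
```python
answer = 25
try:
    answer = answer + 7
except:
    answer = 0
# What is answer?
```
32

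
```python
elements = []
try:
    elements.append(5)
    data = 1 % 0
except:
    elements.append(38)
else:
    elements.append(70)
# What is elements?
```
[5, 38]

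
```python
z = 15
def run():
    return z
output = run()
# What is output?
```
15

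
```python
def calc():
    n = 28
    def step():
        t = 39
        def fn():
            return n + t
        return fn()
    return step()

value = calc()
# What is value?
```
67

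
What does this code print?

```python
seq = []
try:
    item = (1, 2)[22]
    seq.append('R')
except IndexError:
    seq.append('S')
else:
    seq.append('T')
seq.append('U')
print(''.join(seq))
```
SU

else block skipped when exception is caught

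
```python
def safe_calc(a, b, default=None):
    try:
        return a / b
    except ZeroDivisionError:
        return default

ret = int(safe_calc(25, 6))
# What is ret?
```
4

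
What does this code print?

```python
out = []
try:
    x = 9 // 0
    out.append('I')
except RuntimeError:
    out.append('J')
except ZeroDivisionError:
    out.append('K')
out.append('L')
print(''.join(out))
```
KL

ZeroDivisionError is caught by its specific handler, not RuntimeError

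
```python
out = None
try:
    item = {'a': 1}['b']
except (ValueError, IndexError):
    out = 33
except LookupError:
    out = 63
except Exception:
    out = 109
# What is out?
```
63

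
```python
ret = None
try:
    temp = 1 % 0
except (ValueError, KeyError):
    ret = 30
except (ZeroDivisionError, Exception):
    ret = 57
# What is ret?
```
57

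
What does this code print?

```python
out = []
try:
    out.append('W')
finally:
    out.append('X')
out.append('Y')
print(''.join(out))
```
WXY

try/finally without except, no exception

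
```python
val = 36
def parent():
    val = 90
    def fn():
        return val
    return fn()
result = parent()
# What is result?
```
90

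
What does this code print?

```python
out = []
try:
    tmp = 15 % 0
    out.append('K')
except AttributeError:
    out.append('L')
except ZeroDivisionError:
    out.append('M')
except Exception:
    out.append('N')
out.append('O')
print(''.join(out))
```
MO

ZeroDivisionError matches before generic Exception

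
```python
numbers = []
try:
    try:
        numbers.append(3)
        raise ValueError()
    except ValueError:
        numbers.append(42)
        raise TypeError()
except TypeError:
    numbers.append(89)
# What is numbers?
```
[3, 42, 89]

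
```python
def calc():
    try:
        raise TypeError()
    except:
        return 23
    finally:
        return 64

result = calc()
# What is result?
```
64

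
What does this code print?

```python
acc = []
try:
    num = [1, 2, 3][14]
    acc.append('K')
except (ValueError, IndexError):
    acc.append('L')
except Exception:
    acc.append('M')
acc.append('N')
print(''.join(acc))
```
LN

IndexError matches tuple containing it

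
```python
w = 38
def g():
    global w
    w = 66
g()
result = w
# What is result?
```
66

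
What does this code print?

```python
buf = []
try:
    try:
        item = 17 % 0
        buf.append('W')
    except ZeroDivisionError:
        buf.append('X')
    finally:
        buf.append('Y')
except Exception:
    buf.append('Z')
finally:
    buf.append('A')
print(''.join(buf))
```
XYA

Both finally blocks run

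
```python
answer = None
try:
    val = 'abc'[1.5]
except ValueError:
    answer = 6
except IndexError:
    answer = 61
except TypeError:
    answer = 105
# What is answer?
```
105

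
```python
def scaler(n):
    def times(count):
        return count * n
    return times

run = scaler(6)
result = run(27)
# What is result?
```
162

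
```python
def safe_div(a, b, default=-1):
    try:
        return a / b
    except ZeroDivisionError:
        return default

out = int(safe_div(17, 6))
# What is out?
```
2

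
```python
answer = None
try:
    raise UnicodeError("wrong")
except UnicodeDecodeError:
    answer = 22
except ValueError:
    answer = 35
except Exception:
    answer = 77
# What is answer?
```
35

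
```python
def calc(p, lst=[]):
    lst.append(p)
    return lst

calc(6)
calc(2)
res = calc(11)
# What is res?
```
[6, 2, 11]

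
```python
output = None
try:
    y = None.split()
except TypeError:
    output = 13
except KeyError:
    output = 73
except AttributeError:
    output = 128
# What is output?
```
128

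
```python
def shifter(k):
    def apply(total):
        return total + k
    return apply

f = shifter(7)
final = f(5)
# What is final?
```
12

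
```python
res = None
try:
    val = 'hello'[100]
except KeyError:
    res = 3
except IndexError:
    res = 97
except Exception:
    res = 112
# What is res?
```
97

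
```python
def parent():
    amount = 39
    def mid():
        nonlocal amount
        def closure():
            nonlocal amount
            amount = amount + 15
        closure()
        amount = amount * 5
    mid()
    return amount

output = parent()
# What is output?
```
270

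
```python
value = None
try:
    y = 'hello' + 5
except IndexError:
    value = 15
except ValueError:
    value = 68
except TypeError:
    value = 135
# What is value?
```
135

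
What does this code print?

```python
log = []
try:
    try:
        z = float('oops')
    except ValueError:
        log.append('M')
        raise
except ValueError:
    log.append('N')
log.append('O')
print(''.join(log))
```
MNO

raise without argument re-raises current exception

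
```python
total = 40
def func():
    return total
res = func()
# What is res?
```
40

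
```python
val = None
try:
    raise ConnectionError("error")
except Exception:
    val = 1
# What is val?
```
1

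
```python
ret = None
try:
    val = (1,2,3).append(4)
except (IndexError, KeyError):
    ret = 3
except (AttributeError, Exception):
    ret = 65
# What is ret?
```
65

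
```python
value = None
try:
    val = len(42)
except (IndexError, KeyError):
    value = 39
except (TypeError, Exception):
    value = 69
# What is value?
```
69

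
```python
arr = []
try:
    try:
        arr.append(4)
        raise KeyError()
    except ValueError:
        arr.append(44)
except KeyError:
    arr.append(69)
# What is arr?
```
[4, 69]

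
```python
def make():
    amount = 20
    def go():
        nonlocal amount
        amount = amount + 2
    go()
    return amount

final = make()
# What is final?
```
22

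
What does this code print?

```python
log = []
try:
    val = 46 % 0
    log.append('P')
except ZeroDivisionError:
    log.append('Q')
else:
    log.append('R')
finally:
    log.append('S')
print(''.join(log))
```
QS

Exception: except runs, else skipped, finally runs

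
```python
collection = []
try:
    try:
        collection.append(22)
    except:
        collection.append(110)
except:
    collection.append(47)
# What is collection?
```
[22]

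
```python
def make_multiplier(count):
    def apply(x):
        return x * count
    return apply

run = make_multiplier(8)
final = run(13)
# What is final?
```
104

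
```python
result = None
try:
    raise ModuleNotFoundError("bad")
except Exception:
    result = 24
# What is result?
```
24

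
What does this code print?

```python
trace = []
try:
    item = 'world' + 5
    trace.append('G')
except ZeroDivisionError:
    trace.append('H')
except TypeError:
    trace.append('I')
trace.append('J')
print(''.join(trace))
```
IJ

TypeError is caught by its specific handler, not ZeroDivisionError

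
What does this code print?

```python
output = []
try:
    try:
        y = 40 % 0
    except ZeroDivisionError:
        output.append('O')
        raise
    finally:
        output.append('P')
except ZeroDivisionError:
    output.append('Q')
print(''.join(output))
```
OPQ

finally runs before re-raised exception propagates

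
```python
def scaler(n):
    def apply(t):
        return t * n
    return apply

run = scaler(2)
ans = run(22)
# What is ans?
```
44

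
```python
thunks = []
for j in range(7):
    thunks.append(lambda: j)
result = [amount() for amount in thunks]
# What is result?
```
[6, 6, 6, 6, 6, 6, 6]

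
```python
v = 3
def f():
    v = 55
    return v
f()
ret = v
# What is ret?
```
3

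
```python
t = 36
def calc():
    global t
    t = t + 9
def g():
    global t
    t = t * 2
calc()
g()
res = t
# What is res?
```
90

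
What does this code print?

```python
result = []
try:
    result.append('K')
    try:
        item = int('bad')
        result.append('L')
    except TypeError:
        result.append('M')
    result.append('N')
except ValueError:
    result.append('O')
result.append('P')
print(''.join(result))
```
KOP

Inner handler doesn't match, propagates to outer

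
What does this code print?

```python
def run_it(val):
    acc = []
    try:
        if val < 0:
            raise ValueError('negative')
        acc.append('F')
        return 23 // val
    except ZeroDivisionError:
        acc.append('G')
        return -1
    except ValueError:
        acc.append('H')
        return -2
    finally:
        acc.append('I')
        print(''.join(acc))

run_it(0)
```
FGI

val=0 causes ZeroDivisionError, caught, finally prints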